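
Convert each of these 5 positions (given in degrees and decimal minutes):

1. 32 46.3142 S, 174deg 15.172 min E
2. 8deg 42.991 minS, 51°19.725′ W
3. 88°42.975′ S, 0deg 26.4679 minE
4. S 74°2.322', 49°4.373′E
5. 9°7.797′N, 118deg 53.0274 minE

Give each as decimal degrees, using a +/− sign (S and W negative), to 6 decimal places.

1. -32.771903, 174.252867
2. -8.716517, -51.328750
3. -88.716250, 0.441132
4. -74.038700, 49.072883
5. 9.129950, 118.883790

Point 1:
  Latitude: 32 + 46.3142/60 = 32.7719033
  S → negative
  λ: 15.172′ = 0.252867°; total 174.2528667
  E → positive
Point 2:
  Latitude: 42.991′ = 0.716517°; total 8.7165167
  hemisphere S, so the sign is −
  Longitude: 19.725′ = 0.328750°; total 51.3287500
  hemisphere W, so the sign is −
Point 3:
  Lat: 42.975′ = 0.716250°; total 88.7162500
  S ⇒ negate
  Lon: 0 + 26.4679/60 = 0.4411317
  E ⇒ keep positive
Point 4:
  φ: 74 + 2.322/60 = 74.0387000
  S ⇒ negate
  λ: 4.373′ = 0.072883°; total 49.0728833
  E ⇒ keep positive
Point 5:
  Lat: 7.797′ = 0.129950°; total 9.1299500
  N ⇒ keep positive
  λ: 53.0274′ = 0.883790°; total 118.8837900
  E → positive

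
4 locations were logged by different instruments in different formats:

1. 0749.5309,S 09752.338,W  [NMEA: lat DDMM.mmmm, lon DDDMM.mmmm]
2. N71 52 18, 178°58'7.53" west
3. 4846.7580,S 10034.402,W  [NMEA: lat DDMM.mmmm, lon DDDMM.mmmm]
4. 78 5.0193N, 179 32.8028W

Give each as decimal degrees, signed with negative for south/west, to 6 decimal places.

Point 1:
  Latitude: split at 2 digits → 07° and 49.5309′; 7 + 49.5309/60 = 7.8255150
  S ⇒ negate
  Lon: degrees = first 3 digits = 97, minutes = 52.338; 97 + 52.338/60 = 97.8723000
  W → negative
Point 2:
  φ: 71 + 52/60 + 18/3600 = 71.8716667
  N → positive
  Lon: 178 + 58/60 + 7.53/3600 = 178.9687583
  W ⇒ negate
Point 3:
  Latitude: degrees = first 2 digits = 48, minutes = 46.758; 48 + 46.758/60 = 48.7793000
  S → negative
  Lon: degrees = first 3 digits = 100, minutes = 34.402; 100 + 34.402/60 = 100.5733667
  W ⇒ negate
Point 4:
  Latitude: 5.0193′ = 0.083655°; total 78.0836550
  N → positive
  Lon: 32.8028′ = 0.546713°; total 179.5467133
  W → negative

1. -7.825515, -97.872300
2. 71.871667, -178.968758
3. -48.779300, -100.573367
4. 78.083655, -179.546713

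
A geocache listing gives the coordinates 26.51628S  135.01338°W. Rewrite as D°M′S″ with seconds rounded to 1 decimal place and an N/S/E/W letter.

Latitude: 0.516280° → 30.97680′; 0.97680 × 60 = 58.608″
λ: whole degrees 135; 0.80280′ → 0′ and 48.168″

26°30′58.6″ S, 135°00′48.2″ W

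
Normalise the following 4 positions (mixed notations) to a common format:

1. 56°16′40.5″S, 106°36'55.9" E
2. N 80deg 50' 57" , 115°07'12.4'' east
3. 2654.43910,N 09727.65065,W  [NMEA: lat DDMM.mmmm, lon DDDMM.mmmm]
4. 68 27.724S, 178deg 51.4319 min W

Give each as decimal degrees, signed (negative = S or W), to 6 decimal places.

Point 1:
  φ: 16′ + 40.5″ = 16.67500′; 56 + 16.67500/60 = 56.2779167
  S → negative
  Longitude: 106 + 36/60 + 55.9/3600 = 106.6155278
  E → positive
Point 2:
  φ: 80 + 50/60 + 57/3600 = 80.8491667
  N ⇒ keep positive
  Longitude: 115 + 7/60 + 12.4/3600 = 115.1201111
  E → positive
Point 3:
  Lat: degrees = first 2 digits = 26, minutes = 54.4391; 26 + 54.4391/60 = 26.9073183
  N ⇒ keep positive
  Longitude: degrees = first 3 digits = 97, minutes = 27.65065; 97 + 27.65065/60 = 97.4608442
  W → negative
Point 4:
  Latitude: 68 + 27.724/60 = 68.4620667
  S → negative
  Lon: 51.4319′ = 0.857198°; total 178.8571983
  hemisphere W, so the sign is −

1. -56.277917, 106.615528
2. 80.849167, 115.120111
3. 26.907318, -97.460844
4. -68.462067, -178.857198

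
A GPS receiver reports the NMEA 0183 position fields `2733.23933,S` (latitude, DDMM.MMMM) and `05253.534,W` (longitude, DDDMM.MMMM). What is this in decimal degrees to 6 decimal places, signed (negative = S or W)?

Latitude: split at 2 digits → 27° and 33.23933′; 27 + 33.23933/60 = 27.5539888
S → negative
Lon: split at 3 digits → 052° and 53.534′; 52 + 53.534/60 = 52.8922333
W ⇒ negate

-27.553989, -52.892233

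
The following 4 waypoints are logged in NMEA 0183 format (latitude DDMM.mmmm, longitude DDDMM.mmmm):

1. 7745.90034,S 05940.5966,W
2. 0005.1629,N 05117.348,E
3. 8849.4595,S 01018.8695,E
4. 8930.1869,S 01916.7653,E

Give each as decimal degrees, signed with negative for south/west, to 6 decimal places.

1. -77.765006, -59.676610
2. 0.086048, 51.289133
3. -88.824325, 10.314492
4. -89.503115, 19.279422

Point 1:
  Lat: split at 2 digits → 77° and 45.90034′; 77 + 45.90034/60 = 77.7650057
  S → negative
  Longitude: degrees = first 3 digits = 59, minutes = 40.5966; 59 + 40.5966/60 = 59.6766100
  W → negative
Point 2:
  Latitude: split at 2 digits → 00° and 5.1629′; 0 + 5.1629/60 = 0.0860483
  N → positive
  Lon: split at 3 digits → 051° and 17.348′; 51 + 17.348/60 = 51.2891333
  E ⇒ keep positive
Point 3:
  Latitude: split at 2 digits → 88° and 49.4595′; 88 + 49.4595/60 = 88.8243250
  hemisphere S, so the sign is −
  Longitude: degrees = first 3 digits = 10, minutes = 18.8695; 10 + 18.8695/60 = 10.3144917
  E ⇒ keep positive
Point 4:
  Latitude: split at 2 digits → 89° and 30.1869′; 89 + 30.1869/60 = 89.5031150
  S → negative
  Lon: split at 3 digits → 019° and 16.7653′; 19 + 16.7653/60 = 19.2794217
  E → positive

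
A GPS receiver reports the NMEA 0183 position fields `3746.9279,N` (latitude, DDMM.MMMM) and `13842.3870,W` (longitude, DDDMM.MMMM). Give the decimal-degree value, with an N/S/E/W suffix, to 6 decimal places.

Lat: degrees = first 2 digits = 37, minutes = 46.9279; 37 + 46.9279/60 = 37.7821317
Longitude: degrees = first 3 digits = 138, minutes = 42.387; 138 + 42.387/60 = 138.7064500

37.782132° N, 138.706450° W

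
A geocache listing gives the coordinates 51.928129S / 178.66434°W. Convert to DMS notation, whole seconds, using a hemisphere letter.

51°55′41″ S, 178°39′52″ W

φ: whole degrees 51; 55.68774′ → 55′ and 41.26″
Lon: whole degrees 178; 39.86040′ → 39′ and 51.62″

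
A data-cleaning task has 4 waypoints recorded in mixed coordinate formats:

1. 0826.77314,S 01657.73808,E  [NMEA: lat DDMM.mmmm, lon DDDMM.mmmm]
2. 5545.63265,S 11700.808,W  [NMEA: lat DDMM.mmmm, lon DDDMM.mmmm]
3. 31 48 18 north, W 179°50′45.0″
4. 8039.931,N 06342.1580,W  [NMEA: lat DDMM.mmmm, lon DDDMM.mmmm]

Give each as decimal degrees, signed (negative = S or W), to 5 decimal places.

1. -8.44622, 16.96230
2. -55.76054, -117.01347
3. 31.80500, -179.84583
4. 80.66552, -63.70263

Point 1:
  Latitude: split at 2 digits → 08° and 26.77314′; 8 + 26.77314/60 = 8.446219
  S → negative
  Lon: degrees = first 3 digits = 16, minutes = 57.73808; 16 + 57.73808/60 = 16.962301
  E ⇒ keep positive
Point 2:
  φ: split at 2 digits → 55° and 45.63265′; 55 + 45.63265/60 = 55.760544
  hemisphere S, so the sign is −
  Longitude: split at 3 digits → 117° and 0.808′; 117 + 0.808/60 = 117.013467
  W ⇒ negate
Point 3:
  Latitude: 31° + 48/60 + 18/3600 = 31 + 0.800000 + 0.005000 = 31.805000
  N ⇒ keep positive
  λ: 50′ + 45″ = 50.75000′; 179 + 50.75000/60 = 179.845833
  W → negative
Point 4:
  Lat: degrees = first 2 digits = 80, minutes = 39.931; 80 + 39.931/60 = 80.665517
  N ⇒ keep positive
  Lon: split at 3 digits → 063° and 42.158′; 63 + 42.158/60 = 63.702633
  W ⇒ negate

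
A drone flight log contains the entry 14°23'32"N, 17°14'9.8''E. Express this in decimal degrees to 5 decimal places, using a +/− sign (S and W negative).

Latitude: 23′ + 32″ = 23.53333′; 14 + 23.53333/60 = 14.392222
N → positive
Lon: 17 + 14/60 + 9.8/3600 = 17.236056
E → positive

14.39222, 17.23606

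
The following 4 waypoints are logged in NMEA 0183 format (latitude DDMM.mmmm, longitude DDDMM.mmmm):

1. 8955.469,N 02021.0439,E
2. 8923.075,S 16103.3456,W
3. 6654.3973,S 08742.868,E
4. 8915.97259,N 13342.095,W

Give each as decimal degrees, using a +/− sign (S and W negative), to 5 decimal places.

Point 1:
  Latitude: degrees = first 2 digits = 89, minutes = 55.469; 89 + 55.469/60 = 89.924483
  N ⇒ keep positive
  λ: split at 3 digits → 020° and 21.0439′; 20 + 21.0439/60 = 20.350732
  E ⇒ keep positive
Point 2:
  Lat: degrees = first 2 digits = 89, minutes = 23.075; 89 + 23.075/60 = 89.384583
  S → negative
  λ: degrees = first 3 digits = 161, minutes = 3.3456; 161 + 3.3456/60 = 161.055760
  W ⇒ negate
Point 3:
  Latitude: split at 2 digits → 66° and 54.3973′; 66 + 54.3973/60 = 66.906622
  S → negative
  Lon: split at 3 digits → 087° and 42.868′; 87 + 42.868/60 = 87.714467
  E → positive
Point 4:
  Latitude: split at 2 digits → 89° and 15.97259′; 89 + 15.97259/60 = 89.266210
  N ⇒ keep positive
  Lon: degrees = first 3 digits = 133, minutes = 42.095; 133 + 42.095/60 = 133.701583
  W ⇒ negate

1. 89.92448, 20.35073
2. -89.38458, -161.05576
3. -66.90662, 87.71447
4. 89.26621, -133.70158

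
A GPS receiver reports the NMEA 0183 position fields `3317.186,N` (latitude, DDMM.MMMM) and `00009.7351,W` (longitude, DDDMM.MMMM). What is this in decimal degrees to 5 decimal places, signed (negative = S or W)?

33.28643, -0.16225

φ: split at 2 digits → 33° and 17.186′; 33 + 17.186/60 = 33.286433
N → positive
λ: split at 3 digits → 000° and 9.7351′; 0 + 9.7351/60 = 0.162252
W ⇒ negate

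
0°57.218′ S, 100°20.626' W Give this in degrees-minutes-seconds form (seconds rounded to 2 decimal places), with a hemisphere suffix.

0°57′13.08″ S, 100°20′37.56″ W

Lat: fractional minutes 0.21800 × 60 = 13.0800″
λ: 20.62600′ → 20′ and 0.62600 × 60 = 37.5600″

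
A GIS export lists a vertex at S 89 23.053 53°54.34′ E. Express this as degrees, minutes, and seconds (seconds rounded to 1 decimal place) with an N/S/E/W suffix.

φ: fractional minutes 0.05300 × 60 = 3.180″
λ: fractional minutes 0.34000 × 60 = 20.400″

89°23′3.2″ S, 53°54′20.4″ E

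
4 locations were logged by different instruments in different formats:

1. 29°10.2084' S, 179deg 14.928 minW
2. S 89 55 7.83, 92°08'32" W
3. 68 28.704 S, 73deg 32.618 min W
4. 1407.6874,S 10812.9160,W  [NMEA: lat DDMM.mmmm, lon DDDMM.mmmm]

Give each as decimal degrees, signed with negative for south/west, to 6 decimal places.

1. -29.170140, -179.248800
2. -89.918842, -92.142222
3. -68.478400, -73.543633
4. -14.128123, -108.215267

Point 1:
  Latitude: 29 + 10.2084/60 = 29.1701400
  S ⇒ negate
  Longitude: 14.928′ = 0.248800°; total 179.2488000
  W ⇒ negate
Point 2:
  φ: 89 + 55/60 + 7.83/3600 = 89.9188417
  S → negative
  Lon: 92° + 8/60 + 32/3600 = 92 + 0.133333 + 0.008889 = 92.1422222
  hemisphere W, so the sign is −
Point 3:
  Lat: 28.704′ = 0.478400°; total 68.4784000
  hemisphere S, so the sign is −
  Lon: 32.618′ = 0.543633°; total 73.5436333
  W → negative
Point 4:
  Latitude: split at 2 digits → 14° and 7.6874′; 14 + 7.6874/60 = 14.1281233
  S → negative
  λ: split at 3 digits → 108° and 12.916′; 108 + 12.916/60 = 108.2152667
  W ⇒ negate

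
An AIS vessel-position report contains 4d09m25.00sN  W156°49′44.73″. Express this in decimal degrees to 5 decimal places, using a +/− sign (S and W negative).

4.15694, -156.82909

φ: 4 + 9/60 + 25/3600 = 4.156944
N ⇒ keep positive
Longitude: 156 + 49/60 + 44.73/3600 = 156.829092
W ⇒ negate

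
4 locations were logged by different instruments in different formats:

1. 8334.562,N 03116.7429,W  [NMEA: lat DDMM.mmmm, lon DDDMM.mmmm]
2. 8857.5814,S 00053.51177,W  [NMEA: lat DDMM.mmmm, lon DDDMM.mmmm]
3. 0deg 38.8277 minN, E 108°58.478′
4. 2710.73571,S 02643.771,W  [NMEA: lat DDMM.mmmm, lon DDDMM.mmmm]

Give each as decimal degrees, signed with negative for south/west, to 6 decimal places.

1. 83.576033, -31.279048
2. -88.959690, -0.891863
3. 0.647128, 108.974633
4. -27.178929, -26.729517

Point 1:
  Latitude: degrees = first 2 digits = 83, minutes = 34.562; 83 + 34.562/60 = 83.5760333
  N ⇒ keep positive
  λ: split at 3 digits → 031° and 16.7429′; 31 + 16.7429/60 = 31.2790483
  W → negative
Point 2:
  φ: split at 2 digits → 88° and 57.5814′; 88 + 57.5814/60 = 88.9596900
  hemisphere S, so the sign is −
  Longitude: split at 3 digits → 000° and 53.51177′; 0 + 53.51177/60 = 0.8918628
  W → negative
Point 3:
  Lat: 0 + 38.8277/60 = 0.6471283
  N → positive
  Lon: 58.478′ = 0.974633°; total 108.9746333
  E → positive
Point 4:
  Latitude: degrees = first 2 digits = 27, minutes = 10.73571; 27 + 10.73571/60 = 27.1789285
  S → negative
  Lon: degrees = first 3 digits = 26, minutes = 43.771; 26 + 43.771/60 = 26.7295167
  W ⇒ negate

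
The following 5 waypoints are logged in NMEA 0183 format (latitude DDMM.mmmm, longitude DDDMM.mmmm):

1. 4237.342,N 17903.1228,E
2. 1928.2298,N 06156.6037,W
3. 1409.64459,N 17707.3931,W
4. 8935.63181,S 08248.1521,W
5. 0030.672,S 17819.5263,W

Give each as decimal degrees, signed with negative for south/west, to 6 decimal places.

1. 42.622367, 179.052047
2. 19.470497, -61.943395
3. 14.160743, -177.123218
4. -89.593864, -82.802535
5. -0.511200, -178.325438

Point 1:
  φ: split at 2 digits → 42° and 37.342′; 42 + 37.342/60 = 42.6223667
  N → positive
  Longitude: degrees = first 3 digits = 179, minutes = 3.1228; 179 + 3.1228/60 = 179.0520467
  E ⇒ keep positive
Point 2:
  Lat: split at 2 digits → 19° and 28.2298′; 19 + 28.2298/60 = 19.4704967
  N ⇒ keep positive
  Lon: degrees = first 3 digits = 61, minutes = 56.6037; 61 + 56.6037/60 = 61.9433950
  W → negative
Point 3:
  Lat: split at 2 digits → 14° and 9.64459′; 14 + 9.64459/60 = 14.1607432
  N ⇒ keep positive
  Longitude: split at 3 digits → 177° and 7.3931′; 177 + 7.3931/60 = 177.1232183
  W ⇒ negate
Point 4:
  Latitude: degrees = first 2 digits = 89, minutes = 35.63181; 89 + 35.63181/60 = 89.5938635
  S ⇒ negate
  λ: degrees = first 3 digits = 82, minutes = 48.1521; 82 + 48.1521/60 = 82.8025350
  W ⇒ negate
Point 5:
  Latitude: split at 2 digits → 00° and 30.672′; 0 + 30.672/60 = 0.5112000
  S ⇒ negate
  λ: split at 3 digits → 178° and 19.5263′; 178 + 19.5263/60 = 178.3254383
  hemisphere W, so the sign is −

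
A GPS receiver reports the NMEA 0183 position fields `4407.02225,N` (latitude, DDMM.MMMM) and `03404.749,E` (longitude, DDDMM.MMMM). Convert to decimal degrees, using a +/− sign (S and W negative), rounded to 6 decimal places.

44.117038, 34.079150

Latitude: split at 2 digits → 44° and 7.02225′; 44 + 7.02225/60 = 44.1170375
N → positive
Lon: degrees = first 3 digits = 34, minutes = 4.749; 34 + 4.749/60 = 34.0791500
E → positive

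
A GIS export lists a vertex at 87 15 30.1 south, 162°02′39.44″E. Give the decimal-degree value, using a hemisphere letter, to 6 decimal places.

87.258361° S, 162.044289° E

Lat: 87 + 15/60 + 30.1/3600 = 87.2583611
Lon: 162 + 2/60 + 39.44/3600 = 162.0442889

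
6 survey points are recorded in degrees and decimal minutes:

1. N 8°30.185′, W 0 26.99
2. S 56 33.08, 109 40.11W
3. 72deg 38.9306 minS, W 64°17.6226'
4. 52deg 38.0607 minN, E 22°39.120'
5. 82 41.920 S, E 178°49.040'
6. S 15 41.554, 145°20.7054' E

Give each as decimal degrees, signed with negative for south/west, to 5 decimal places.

Point 1:
  Lat: 8 + 30.185/60 = 8.503083
  N → positive
  λ: 0 + 26.99/60 = 0.449833
  hemisphere W, so the sign is −
Point 2:
  Latitude: 56 + 33.08/60 = 56.551333
  S ⇒ negate
  λ: 40.11′ = 0.668500°; total 109.668500
  W → negative
Point 3:
  Lat: 72 + 38.9306/60 = 72.648843
  hemisphere S, so the sign is −
  Longitude: 17.6226′ = 0.293710°; total 64.293710
  hemisphere W, so the sign is −
Point 4:
  φ: 52 + 38.0607/60 = 52.634345
  N → positive
  Longitude: 39.12′ = 0.652000°; total 22.652000
  E → positive
Point 5:
  φ: 82 + 41.92/60 = 82.698667
  hemisphere S, so the sign is −
  Longitude: 49.04′ = 0.817333°; total 178.817333
  E ⇒ keep positive
Point 6:
  Lat: 41.554′ = 0.692567°; total 15.692567
  S ⇒ negate
  Longitude: 145 + 20.7054/60 = 145.345090
  E ⇒ keep positive

1. 8.50308, -0.44983
2. -56.55133, -109.66850
3. -72.64884, -64.29371
4. 52.63435, 22.65200
5. -82.69867, 178.81733
6. -15.69257, 145.34509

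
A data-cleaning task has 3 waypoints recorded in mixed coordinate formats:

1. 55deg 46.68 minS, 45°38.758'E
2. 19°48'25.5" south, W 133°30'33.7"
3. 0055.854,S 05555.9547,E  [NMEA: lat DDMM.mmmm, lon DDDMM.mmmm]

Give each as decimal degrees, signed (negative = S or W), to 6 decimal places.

1. -55.778000, 45.645967
2. -19.807083, -133.509361
3. -0.930900, 55.932578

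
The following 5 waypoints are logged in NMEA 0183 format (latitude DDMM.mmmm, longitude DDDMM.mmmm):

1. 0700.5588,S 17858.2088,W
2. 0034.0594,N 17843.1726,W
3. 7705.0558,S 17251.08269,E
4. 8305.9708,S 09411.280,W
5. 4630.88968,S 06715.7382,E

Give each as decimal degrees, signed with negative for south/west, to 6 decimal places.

Point 1:
  Latitude: split at 2 digits → 07° and 0.5588′; 7 + 0.5588/60 = 7.0093133
  hemisphere S, so the sign is −
  λ: degrees = first 3 digits = 178, minutes = 58.2088; 178 + 58.2088/60 = 178.9701467
  W ⇒ negate
Point 2:
  φ: split at 2 digits → 00° and 34.0594′; 0 + 34.0594/60 = 0.5676567
  N ⇒ keep positive
  Lon: split at 3 digits → 178° and 43.1726′; 178 + 43.1726/60 = 178.7195433
  W → negative
Point 3:
  Latitude: split at 2 digits → 77° and 5.0558′; 77 + 5.0558/60 = 77.0842633
  S → negative
  Longitude: split at 3 digits → 172° and 51.08269′; 172 + 51.08269/60 = 172.8513782
  E → positive
Point 4:
  Lat: degrees = first 2 digits = 83, minutes = 5.9708; 83 + 5.9708/60 = 83.0995133
  S ⇒ negate
  Lon: split at 3 digits → 094° and 11.28′; 94 + 11.28/60 = 94.1880000
  W ⇒ negate
Point 5:
  φ: degrees = first 2 digits = 46, minutes = 30.88968; 46 + 30.88968/60 = 46.5148280
  S → negative
  λ: degrees = first 3 digits = 67, minutes = 15.7382; 67 + 15.7382/60 = 67.2623033
  E ⇒ keep positive

1. -7.009313, -178.970147
2. 0.567657, -178.719543
3. -77.084263, 172.851378
4. -83.099513, -94.188000
5. -46.514828, 67.262303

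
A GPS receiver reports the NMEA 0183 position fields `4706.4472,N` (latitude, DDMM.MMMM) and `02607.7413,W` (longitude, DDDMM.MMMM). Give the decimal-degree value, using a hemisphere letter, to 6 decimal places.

47.107453° N, 26.129022° W

Latitude: split at 2 digits → 47° and 6.4472′; 47 + 6.4472/60 = 47.1074533
Longitude: split at 3 digits → 026° and 7.7413′; 26 + 7.7413/60 = 26.1290217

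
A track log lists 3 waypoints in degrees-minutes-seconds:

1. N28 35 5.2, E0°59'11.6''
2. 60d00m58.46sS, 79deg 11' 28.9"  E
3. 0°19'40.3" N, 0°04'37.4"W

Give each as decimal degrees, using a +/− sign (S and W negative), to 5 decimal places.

Point 1:
  Lat: 28° + 35/60 + 5.2/3600 = 28 + 0.583333 + 0.001444 = 28.584778
  N ⇒ keep positive
  Longitude: 59′ + 11.6″ = 59.19333′; 0 + 59.19333/60 = 0.986556
  E → positive
Point 2:
  φ: 0′ + 58.46″ = 0.97433′; 60 + 0.97433/60 = 60.016239
  S ⇒ negate
  Longitude: 79° + 11/60 + 28.9/3600 = 79 + 0.183333 + 0.008028 = 79.191361
  E → positive
Point 3:
  Lat: 0 + 19/60 + 40.3/3600 = 0.327861
  N → positive
  Lon: 0° + 4/60 + 37.4/3600 = 0 + 0.066667 + 0.010389 = 0.077056
  W ⇒ negate

1. 28.58478, 0.98656
2. -60.01624, 79.19136
3. 0.32786, -0.07706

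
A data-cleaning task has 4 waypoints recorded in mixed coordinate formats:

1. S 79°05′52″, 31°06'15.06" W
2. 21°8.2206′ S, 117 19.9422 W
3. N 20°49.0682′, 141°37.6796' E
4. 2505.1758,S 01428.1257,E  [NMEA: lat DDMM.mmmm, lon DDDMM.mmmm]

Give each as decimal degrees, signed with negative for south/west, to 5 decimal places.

1. -79.09778, -31.10418
2. -21.13701, -117.33237
3. 20.81780, 141.62799
4. -25.08626, 14.46876

Point 1:
  Lat: 79 + 5/60 + 52/3600 = 79.097778
  hemisphere S, so the sign is −
  Longitude: 31° + 6/60 + 15.06/3600 = 31 + 0.100000 + 0.004183 = 31.104183
  W ⇒ negate
Point 2:
  φ: 8.2206′ = 0.137010°; total 21.137010
  S ⇒ negate
  Longitude: 19.9422′ = 0.332370°; total 117.332370
  hemisphere W, so the sign is −
Point 3:
  φ: 20 + 49.0682/60 = 20.817803
  N ⇒ keep positive
  Lon: 141 + 37.6796/60 = 141.627993
  E → positive
Point 4:
  Lat: degrees = first 2 digits = 25, minutes = 5.1758; 25 + 5.1758/60 = 25.086263
  hemisphere S, so the sign is −
  Longitude: degrees = first 3 digits = 14, minutes = 28.1257; 14 + 28.1257/60 = 14.468762
  E ⇒ keep positive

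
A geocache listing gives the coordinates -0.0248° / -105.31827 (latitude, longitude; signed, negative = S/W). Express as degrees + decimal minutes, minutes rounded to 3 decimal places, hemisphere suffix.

Latitude is negative → S; |value| = 0.024800
Lat: minutes = (0.024800 − 0) × 60 = 1.48800
Longitude is negative → W; |value| = 105.318270
λ: minutes = (105.318270 − 105) × 60 = 19.09620

0° 1.488′ S, 105° 19.096′ W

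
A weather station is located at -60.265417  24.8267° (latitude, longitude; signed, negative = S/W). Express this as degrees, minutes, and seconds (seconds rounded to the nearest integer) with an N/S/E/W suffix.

Latitude is negative → S; |value| = 60.265417
Latitude: 0.265417 × 60 = 15.92502′ → 15′, remainder × 60 = 55.50″
Longitude: 0.826700 × 60 = 49.60200′ → 49′, remainder × 60 = 36.12″

60°15′56″ S, 24°49′36″ E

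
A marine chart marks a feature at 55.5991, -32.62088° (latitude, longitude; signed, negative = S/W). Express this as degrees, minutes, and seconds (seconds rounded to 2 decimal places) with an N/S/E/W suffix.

Latitude: whole degrees 55; 35.94600′ → 35′ and 56.7600″
Longitude is negative → W; |value| = 32.620880
Longitude: 0.620880° → 37.25280′; 0.25280 × 60 = 15.1680″

55°35′56.76″ N, 32°37′15.17″ W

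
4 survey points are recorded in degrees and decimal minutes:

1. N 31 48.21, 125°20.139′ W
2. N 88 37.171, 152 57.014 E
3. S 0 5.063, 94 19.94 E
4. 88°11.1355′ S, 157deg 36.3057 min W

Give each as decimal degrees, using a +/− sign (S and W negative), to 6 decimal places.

1. 31.803500, -125.335650
2. 88.619517, 152.950233
3. -0.084383, 94.332333
4. -88.185592, -157.605095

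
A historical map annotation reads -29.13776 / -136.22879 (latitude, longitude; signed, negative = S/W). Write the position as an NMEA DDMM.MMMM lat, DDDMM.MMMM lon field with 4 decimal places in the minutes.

2908.2656,S / 13613.7274,W

Latitude is negative → S; |value| = 29.137760
Latitude: fractional part 0.137760 → 8.265600 minutes
Longitude is negative → W; |value| = 136.228790
λ: minutes = (136.228790 − 136) × 60 = 13.727400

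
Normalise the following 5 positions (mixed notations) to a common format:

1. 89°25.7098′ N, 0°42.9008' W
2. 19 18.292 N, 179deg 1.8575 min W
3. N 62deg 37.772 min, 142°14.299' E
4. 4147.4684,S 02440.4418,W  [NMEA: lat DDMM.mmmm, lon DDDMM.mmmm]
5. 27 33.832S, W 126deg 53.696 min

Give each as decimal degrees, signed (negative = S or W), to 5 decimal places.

Point 1:
  Lat: 89 + 25.7098/60 = 89.428497
  N → positive
  Longitude: 0 + 42.9008/60 = 0.715013
  hemisphere W, so the sign is −
Point 2:
  Lat: 19 + 18.292/60 = 19.304867
  N → positive
  Longitude: 1.8575′ = 0.030958°; total 179.030958
  W ⇒ negate
Point 3:
  Latitude: 62 + 37.772/60 = 62.629533
  N ⇒ keep positive
  Longitude: 14.299′ = 0.238317°; total 142.238317
  E → positive
Point 4:
  Latitude: split at 2 digits → 41° and 47.4684′; 41 + 47.4684/60 = 41.791140
  S → negative
  Longitude: degrees = first 3 digits = 24, minutes = 40.4418; 24 + 40.4418/60 = 24.674030
  W ⇒ negate
Point 5:
  Latitude: 33.832′ = 0.563867°; total 27.563867
  hemisphere S, so the sign is −
  Longitude: 53.696′ = 0.894933°; total 126.894933
  hemisphere W, so the sign is −

1. 89.42850, -0.71501
2. 19.30487, -179.03096
3. 62.62953, 142.23832
4. -41.79114, -24.67403
5. -27.56387, -126.89493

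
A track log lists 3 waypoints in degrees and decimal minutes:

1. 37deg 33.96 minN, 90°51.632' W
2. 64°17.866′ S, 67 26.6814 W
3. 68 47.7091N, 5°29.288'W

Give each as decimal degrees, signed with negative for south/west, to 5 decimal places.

1. 37.56600, -90.86053
2. -64.29777, -67.44469
3. 68.79515, -5.48813

Point 1:
  φ: 37 + 33.96/60 = 37.566000
  N ⇒ keep positive
  Lon: 90 + 51.632/60 = 90.860533
  W ⇒ negate
Point 2:
  Lat: 17.866′ = 0.297767°; total 64.297767
  S → negative
  λ: 67 + 26.6814/60 = 67.444690
  W ⇒ negate
Point 3:
  φ: 47.7091′ = 0.795152°; total 68.795152
  N → positive
  Longitude: 29.288′ = 0.488133°; total 5.488133
  hemisphere W, so the sign is −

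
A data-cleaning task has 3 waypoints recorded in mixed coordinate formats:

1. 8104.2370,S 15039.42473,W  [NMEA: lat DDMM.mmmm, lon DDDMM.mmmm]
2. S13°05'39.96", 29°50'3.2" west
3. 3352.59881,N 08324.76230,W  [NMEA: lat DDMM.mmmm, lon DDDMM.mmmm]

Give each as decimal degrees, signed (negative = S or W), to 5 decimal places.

1. -81.07062, -150.65708
2. -13.09443, -29.83422
3. 33.87665, -83.41271

Point 1:
  φ: split at 2 digits → 81° and 4.237′; 81 + 4.237/60 = 81.070617
  S → negative
  Longitude: split at 3 digits → 150° and 39.42473′; 150 + 39.42473/60 = 150.657079
  W → negative
Point 2:
  φ: 13 + 5/60 + 39.96/3600 = 13.094433
  hemisphere S, so the sign is −
  Lon: 29 + 50/60 + 3.2/3600 = 29.834222
  W ⇒ negate
Point 3:
  Lat: degrees = first 2 digits = 33, minutes = 52.59881; 33 + 52.59881/60 = 33.876647
  N ⇒ keep positive
  Lon: split at 3 digits → 083° and 24.7623′; 83 + 24.7623/60 = 83.412705
  W ⇒ negate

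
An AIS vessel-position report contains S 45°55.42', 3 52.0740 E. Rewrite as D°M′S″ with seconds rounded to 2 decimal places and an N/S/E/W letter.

Latitude: 55.42000′ → 55′ and 0.42000 × 60 = 25.2000″
λ: 52.07400′ → 52′ and 0.07400 × 60 = 4.4400″

45°55′25.20″ S, 3°52′4.44″ E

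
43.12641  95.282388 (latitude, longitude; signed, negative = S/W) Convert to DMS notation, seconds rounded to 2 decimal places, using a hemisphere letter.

Latitude: whole degrees 43; 7.58460′ → 7′ and 35.0760″
Longitude: whole degrees 95; 16.94328′ → 16′ and 56.5968″

43°07′35.08″ N, 95°16′56.60″ E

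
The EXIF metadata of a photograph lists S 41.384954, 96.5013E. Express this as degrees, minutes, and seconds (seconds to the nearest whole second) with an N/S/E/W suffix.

41°23′6″ S, 96°30′5″ E

Latitude: 0.384954° → 23.09724′; 0.09724 × 60 = 5.83″
Lon: 0.501300 × 60 = 30.07800′ → 30′, remainder × 60 = 4.68″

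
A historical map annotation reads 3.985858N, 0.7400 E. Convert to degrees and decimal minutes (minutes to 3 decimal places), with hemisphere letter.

3° 59.151′ N, 0° 44.400′ E

Lat: 3° + 0.985858 × 60 = 3° 59.15148′
λ: minutes = (0.740000 − 0) × 60 = 44.40000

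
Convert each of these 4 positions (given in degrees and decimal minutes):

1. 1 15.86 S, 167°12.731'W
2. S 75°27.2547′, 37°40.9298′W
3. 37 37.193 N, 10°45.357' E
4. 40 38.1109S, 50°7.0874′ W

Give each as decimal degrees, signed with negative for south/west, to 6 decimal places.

Point 1:
  Latitude: 1 + 15.86/60 = 1.2643333
  S → negative
  Lon: 167 + 12.731/60 = 167.2121833
  hemisphere W, so the sign is −
Point 2:
  φ: 75 + 27.2547/60 = 75.4542450
  S → negative
  Lon: 40.9298′ = 0.682163°; total 37.6821633
  W → negative
Point 3:
  Latitude: 37.193′ = 0.619883°; total 37.6198833
  N ⇒ keep positive
  λ: 10 + 45.357/60 = 10.7559500
  E ⇒ keep positive
Point 4:
  Lat: 38.1109′ = 0.635182°; total 40.6351817
  S → negative
  λ: 50 + 7.0874/60 = 50.1181233
  W → negative

1. -1.264333, -167.212183
2. -75.454245, -37.682163
3. 37.619883, 10.755950
4. -40.635182, -50.118123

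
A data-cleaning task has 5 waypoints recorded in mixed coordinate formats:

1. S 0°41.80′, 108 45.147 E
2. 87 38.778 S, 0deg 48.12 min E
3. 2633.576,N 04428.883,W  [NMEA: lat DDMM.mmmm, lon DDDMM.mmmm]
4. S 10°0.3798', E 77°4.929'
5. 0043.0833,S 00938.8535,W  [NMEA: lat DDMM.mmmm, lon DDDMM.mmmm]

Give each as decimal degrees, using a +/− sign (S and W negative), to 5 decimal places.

1. -0.69667, 108.75245
2. -87.64630, 0.80200
3. 26.55960, -44.48138
4. -10.00633, 77.08215
5. -0.71806, -9.64756

Point 1:
  φ: 41.8′ = 0.696667°; total 0.696667
  hemisphere S, so the sign is −
  λ: 45.147′ = 0.752450°; total 108.752450
  E → positive
Point 2:
  Latitude: 87 + 38.778/60 = 87.646300
  hemisphere S, so the sign is −
  λ: 0 + 48.12/60 = 0.802000
  E → positive
Point 3:
  Latitude: split at 2 digits → 26° and 33.576′; 26 + 33.576/60 = 26.559600
  N → positive
  Lon: degrees = first 3 digits = 44, minutes = 28.883; 44 + 28.883/60 = 44.481383
  hemisphere W, so the sign is −
Point 4:
  Lat: 0.3798′ = 0.006330°; total 10.006330
  hemisphere S, so the sign is −
  Lon: 77 + 4.929/60 = 77.082150
  E → positive
Point 5:
  Lat: degrees = first 2 digits = 0, minutes = 43.0833; 0 + 43.0833/60 = 0.718055
  S → negative
  Longitude: split at 3 digits → 009° and 38.8535′; 9 + 38.8535/60 = 9.647558
  W → negative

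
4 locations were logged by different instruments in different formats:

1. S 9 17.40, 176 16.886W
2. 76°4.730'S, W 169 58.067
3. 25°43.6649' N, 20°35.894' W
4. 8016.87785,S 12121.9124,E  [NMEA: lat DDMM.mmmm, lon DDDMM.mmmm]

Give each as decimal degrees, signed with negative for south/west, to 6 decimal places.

Point 1:
  Lat: 17.4′ = 0.290000°; total 9.2900000
  hemisphere S, so the sign is −
  Lon: 16.886′ = 0.281433°; total 176.2814333
  W → negative
Point 2:
  Latitude: 76 + 4.73/60 = 76.0788333
  S → negative
  λ: 169 + 58.067/60 = 169.9677833
  W ⇒ negate
Point 3:
  φ: 25 + 43.6649/60 = 25.7277483
  N ⇒ keep positive
  Lon: 35.894′ = 0.598233°; total 20.5982333
  W → negative
Point 4:
  φ: split at 2 digits → 80° and 16.87785′; 80 + 16.87785/60 = 80.2812975
  hemisphere S, so the sign is −
  Longitude: degrees = first 3 digits = 121, minutes = 21.9124; 121 + 21.9124/60 = 121.3652067
  E → positive

1. -9.290000, -176.281433
2. -76.078833, -169.967783
3. 25.727748, -20.598233
4. -80.281298, 121.365207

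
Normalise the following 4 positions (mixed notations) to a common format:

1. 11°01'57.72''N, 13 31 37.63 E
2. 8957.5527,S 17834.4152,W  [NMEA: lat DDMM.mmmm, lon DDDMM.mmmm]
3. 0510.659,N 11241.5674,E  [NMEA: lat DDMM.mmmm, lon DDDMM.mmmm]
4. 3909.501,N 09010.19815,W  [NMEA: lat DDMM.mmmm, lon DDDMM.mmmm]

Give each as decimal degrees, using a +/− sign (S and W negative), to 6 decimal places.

1. 11.032700, 13.527119
2. -89.959212, -178.573587
3. 5.177650, 112.692790
4. 39.158350, -90.169969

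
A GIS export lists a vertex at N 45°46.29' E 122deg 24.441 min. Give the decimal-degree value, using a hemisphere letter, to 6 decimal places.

45.771500° N, 122.407350° E

Lat: 45 + 46.29/60 = 45.7715000
Lon: 24.441′ = 0.407350°; total 122.4073500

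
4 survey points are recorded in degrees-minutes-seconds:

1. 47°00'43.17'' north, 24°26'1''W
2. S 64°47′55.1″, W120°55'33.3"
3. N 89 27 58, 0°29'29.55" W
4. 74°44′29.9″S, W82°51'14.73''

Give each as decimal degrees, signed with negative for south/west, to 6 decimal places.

1. 47.011992, -24.433611
2. -64.798639, -120.925917
3. 89.466111, -0.491542
4. -74.741639, -82.854092

Point 1:
  Latitude: 47° + 0/60 + 43.17/3600 = 47 + 0.000000 + 0.011992 = 47.0119917
  N ⇒ keep positive
  λ: 26′ + 1″ = 26.01667′; 24 + 26.01667/60 = 24.4336111
  hemisphere W, so the sign is −
Point 2:
  φ: 64° + 47/60 + 55.1/3600 = 64 + 0.783333 + 0.015306 = 64.7986389
  S → negative
  Longitude: 120 + 55/60 + 33.3/3600 = 120.9259167
  W ⇒ negate
Point 3:
  Latitude: 89° + 27/60 + 58/3600 = 89 + 0.450000 + 0.016111 = 89.4661111
  N ⇒ keep positive
  Longitude: 29′ + 29.55″ = 29.49250′; 0 + 29.49250/60 = 0.4915417
  W ⇒ negate
Point 4:
  Latitude: 44′ + 29.9″ = 44.49833′; 74 + 44.49833/60 = 74.7416389
  hemisphere S, so the sign is −
  Lon: 51′ + 14.73″ = 51.24550′; 82 + 51.24550/60 = 82.8540917
  W → negative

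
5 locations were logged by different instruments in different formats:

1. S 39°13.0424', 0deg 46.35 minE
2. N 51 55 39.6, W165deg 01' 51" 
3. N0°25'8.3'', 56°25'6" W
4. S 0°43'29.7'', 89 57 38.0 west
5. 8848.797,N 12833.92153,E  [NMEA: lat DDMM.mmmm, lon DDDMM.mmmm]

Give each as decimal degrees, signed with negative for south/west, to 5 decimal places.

Point 1:
  φ: 39 + 13.0424/60 = 39.217373
  S → negative
  Longitude: 46.35′ = 0.772500°; total 0.772500
  E ⇒ keep positive
Point 2:
  φ: 51° + 55/60 + 39.6/3600 = 51 + 0.916667 + 0.011000 = 51.927667
  N ⇒ keep positive
  Longitude: 1′ + 51″ = 1.85000′; 165 + 1.85000/60 = 165.030833
  hemisphere W, so the sign is −
Point 3:
  Latitude: 0 + 25/60 + 8.3/3600 = 0.418972
  N → positive
  Lon: 25′ + 6″ = 25.10000′; 56 + 25.10000/60 = 56.418333
  hemisphere W, so the sign is −
Point 4:
  Latitude: 43′ + 29.7″ = 43.49500′; 0 + 43.49500/60 = 0.724917
  hemisphere S, so the sign is −
  Lon: 57′ + 38″ = 57.63333′; 89 + 57.63333/60 = 89.960556
  W ⇒ negate
Point 5:
  Lat: split at 2 digits → 88° and 48.797′; 88 + 48.797/60 = 88.813283
  N → positive
  Longitude: degrees = first 3 digits = 128, minutes = 33.92153; 128 + 33.92153/60 = 128.565359
  E → positive

1. -39.21737, 0.77250
2. 51.92767, -165.03083
3. 0.41897, -56.41833
4. -0.72492, -89.96056
5. 88.81328, 128.56536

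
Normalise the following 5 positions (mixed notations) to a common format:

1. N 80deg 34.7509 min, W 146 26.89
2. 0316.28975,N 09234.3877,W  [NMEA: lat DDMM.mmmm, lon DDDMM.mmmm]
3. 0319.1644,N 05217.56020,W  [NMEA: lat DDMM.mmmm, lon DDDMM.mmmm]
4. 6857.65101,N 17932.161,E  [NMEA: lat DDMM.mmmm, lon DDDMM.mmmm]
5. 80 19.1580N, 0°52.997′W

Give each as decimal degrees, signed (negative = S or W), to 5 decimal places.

Point 1:
  Latitude: 34.7509′ = 0.579182°; total 80.579182
  N → positive
  Longitude: 146 + 26.89/60 = 146.448167
  W ⇒ negate
Point 2:
  Latitude: split at 2 digits → 03° and 16.28975′; 3 + 16.28975/60 = 3.271496
  N ⇒ keep positive
  λ: split at 3 digits → 092° and 34.3877′; 92 + 34.3877/60 = 92.573128
  hemisphere W, so the sign is −
Point 3:
  Latitude: degrees = first 2 digits = 3, minutes = 19.1644; 3 + 19.1644/60 = 3.319407
  N → positive
  λ: degrees = first 3 digits = 52, minutes = 17.5602; 52 + 17.5602/60 = 52.292670
  hemisphere W, so the sign is −
Point 4:
  Latitude: degrees = first 2 digits = 68, minutes = 57.65101; 68 + 57.65101/60 = 68.960850
  N ⇒ keep positive
  λ: degrees = first 3 digits = 179, minutes = 32.161; 179 + 32.161/60 = 179.536017
  E ⇒ keep positive
Point 5:
  φ: 19.158′ = 0.319300°; total 80.319300
  N ⇒ keep positive
  Longitude: 0 + 52.997/60 = 0.883283
  hemisphere W, so the sign is −

1. 80.57918, -146.44817
2. 3.27150, -92.57313
3. 3.31941, -52.29267
4. 68.96085, 179.53602
5. 80.31930, -0.88328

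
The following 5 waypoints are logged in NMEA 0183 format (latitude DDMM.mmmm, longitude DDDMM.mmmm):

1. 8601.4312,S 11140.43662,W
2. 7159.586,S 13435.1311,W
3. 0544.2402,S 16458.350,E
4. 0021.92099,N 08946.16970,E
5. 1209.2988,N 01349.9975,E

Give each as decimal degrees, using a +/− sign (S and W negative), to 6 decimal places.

1. -86.023853, -111.673944
2. -71.993100, -134.585518
3. -5.737337, 164.972500
4. 0.365350, 89.769495
5. 12.154980, 13.833292

Point 1:
  φ: degrees = first 2 digits = 86, minutes = 1.4312; 86 + 1.4312/60 = 86.0238533
  S → negative
  Longitude: degrees = first 3 digits = 111, minutes = 40.43662; 111 + 40.43662/60 = 111.6739437
  hemisphere W, so the sign is −
Point 2:
  φ: split at 2 digits → 71° and 59.586′; 71 + 59.586/60 = 71.9931000
  S ⇒ negate
  Lon: degrees = first 3 digits = 134, minutes = 35.1311; 134 + 35.1311/60 = 134.5855183
  W → negative
Point 3:
  φ: split at 2 digits → 05° and 44.2402′; 5 + 44.2402/60 = 5.7373367
  S → negative
  Lon: split at 3 digits → 164° and 58.35′; 164 + 58.35/60 = 164.9725000
  E ⇒ keep positive
Point 4:
  φ: split at 2 digits → 00° and 21.92099′; 0 + 21.92099/60 = 0.3653498
  N ⇒ keep positive
  Longitude: split at 3 digits → 089° and 46.1697′; 89 + 46.1697/60 = 89.7694950
  E ⇒ keep positive
Point 5:
  Latitude: degrees = first 2 digits = 12, minutes = 9.2988; 12 + 9.2988/60 = 12.1549800
  N → positive
  Longitude: degrees = first 3 digits = 13, minutes = 49.9975; 13 + 49.9975/60 = 13.8332917
  E → positive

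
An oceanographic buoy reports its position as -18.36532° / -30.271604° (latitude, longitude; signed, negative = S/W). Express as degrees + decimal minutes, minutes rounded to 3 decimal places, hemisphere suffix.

18° 21.919′ S, 30° 16.296′ W

Latitude is negative → S; |value| = 18.365320
φ: 18° + 0.365320 × 60 = 18° 21.91920′
Longitude is negative → W; |value| = 30.271604
λ: minutes = (30.271604 − 30) × 60 = 16.29624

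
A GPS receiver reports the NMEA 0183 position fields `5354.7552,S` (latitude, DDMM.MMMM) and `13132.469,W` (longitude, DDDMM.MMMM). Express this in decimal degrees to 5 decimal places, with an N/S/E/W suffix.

53.91259° S, 131.54115° W

Lat: degrees = first 2 digits = 53, minutes = 54.7552; 53 + 54.7552/60 = 53.912587
λ: split at 3 digits → 131° and 32.469′; 131 + 32.469/60 = 131.541150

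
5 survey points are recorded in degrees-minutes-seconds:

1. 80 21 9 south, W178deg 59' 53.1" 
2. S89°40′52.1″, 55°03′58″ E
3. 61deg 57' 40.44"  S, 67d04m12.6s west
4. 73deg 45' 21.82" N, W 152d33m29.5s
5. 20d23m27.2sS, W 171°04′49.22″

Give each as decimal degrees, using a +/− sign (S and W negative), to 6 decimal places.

1. -80.352500, -178.998083
2. -89.681139, 55.066111
3. -61.961233, -67.070167
4. 73.756061, -152.558194
5. -20.390889, -171.080339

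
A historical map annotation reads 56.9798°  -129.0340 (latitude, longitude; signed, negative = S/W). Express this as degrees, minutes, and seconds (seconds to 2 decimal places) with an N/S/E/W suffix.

56°58′47.28″ N, 129°02′2.40″ W

Lat: 0.979800° → 58.78800′; 0.78800 × 60 = 47.2800″
Longitude is negative → W; |value| = 129.034000
λ: whole degrees 129; 2.04000′ → 2′ and 2.4000″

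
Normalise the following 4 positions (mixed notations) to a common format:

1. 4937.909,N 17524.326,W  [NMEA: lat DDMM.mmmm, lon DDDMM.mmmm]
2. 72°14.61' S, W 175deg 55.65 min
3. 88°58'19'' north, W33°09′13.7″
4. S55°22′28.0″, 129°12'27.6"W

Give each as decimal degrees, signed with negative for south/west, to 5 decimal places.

1. 49.63182, -175.40543
2. -72.24350, -175.92750
3. 88.97194, -33.15381
4. -55.37444, -129.20767

Point 1:
  Latitude: split at 2 digits → 49° and 37.909′; 49 + 37.909/60 = 49.631817
  N → positive
  λ: degrees = first 3 digits = 175, minutes = 24.326; 175 + 24.326/60 = 175.405433
  W → negative
Point 2:
  φ: 72 + 14.61/60 = 72.243500
  S ⇒ negate
  Longitude: 175 + 55.65/60 = 175.927500
  W → negative
Point 3:
  Latitude: 88 + 58/60 + 19/3600 = 88.971944
  N → positive
  Longitude: 33 + 9/60 + 13.7/3600 = 33.153806
  W → negative
Point 4:
  Latitude: 55 + 22/60 + 28/3600 = 55.374444
  S ⇒ negate
  λ: 12′ + 27.6″ = 12.46000′; 129 + 12.46000/60 = 129.207667
  W → negative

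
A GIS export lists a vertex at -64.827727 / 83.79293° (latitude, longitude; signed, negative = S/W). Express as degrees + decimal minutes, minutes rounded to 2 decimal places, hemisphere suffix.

Latitude is negative → S; |value| = 64.827727
φ: minutes = (64.827727 − 64) × 60 = 49.6636
λ: minutes = (83.792930 − 83) × 60 = 47.5758

64° 49.66′ S, 83° 47.58′ E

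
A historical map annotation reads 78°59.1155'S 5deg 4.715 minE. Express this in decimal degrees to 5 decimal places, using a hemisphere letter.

Latitude: 59.1155′ = 0.985258°; total 78.985258
λ: 4.715′ = 0.078583°; total 5.078583

78.98526° S, 5.07858° E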